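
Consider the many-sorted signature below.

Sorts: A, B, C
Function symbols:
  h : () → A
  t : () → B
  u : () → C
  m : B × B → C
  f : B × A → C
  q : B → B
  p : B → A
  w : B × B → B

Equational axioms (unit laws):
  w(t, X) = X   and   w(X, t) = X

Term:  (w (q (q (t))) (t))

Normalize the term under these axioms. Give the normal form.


1. (w (q (q (t))) (t))  →  (q (q (t)))

normal form = (q (q (t)))


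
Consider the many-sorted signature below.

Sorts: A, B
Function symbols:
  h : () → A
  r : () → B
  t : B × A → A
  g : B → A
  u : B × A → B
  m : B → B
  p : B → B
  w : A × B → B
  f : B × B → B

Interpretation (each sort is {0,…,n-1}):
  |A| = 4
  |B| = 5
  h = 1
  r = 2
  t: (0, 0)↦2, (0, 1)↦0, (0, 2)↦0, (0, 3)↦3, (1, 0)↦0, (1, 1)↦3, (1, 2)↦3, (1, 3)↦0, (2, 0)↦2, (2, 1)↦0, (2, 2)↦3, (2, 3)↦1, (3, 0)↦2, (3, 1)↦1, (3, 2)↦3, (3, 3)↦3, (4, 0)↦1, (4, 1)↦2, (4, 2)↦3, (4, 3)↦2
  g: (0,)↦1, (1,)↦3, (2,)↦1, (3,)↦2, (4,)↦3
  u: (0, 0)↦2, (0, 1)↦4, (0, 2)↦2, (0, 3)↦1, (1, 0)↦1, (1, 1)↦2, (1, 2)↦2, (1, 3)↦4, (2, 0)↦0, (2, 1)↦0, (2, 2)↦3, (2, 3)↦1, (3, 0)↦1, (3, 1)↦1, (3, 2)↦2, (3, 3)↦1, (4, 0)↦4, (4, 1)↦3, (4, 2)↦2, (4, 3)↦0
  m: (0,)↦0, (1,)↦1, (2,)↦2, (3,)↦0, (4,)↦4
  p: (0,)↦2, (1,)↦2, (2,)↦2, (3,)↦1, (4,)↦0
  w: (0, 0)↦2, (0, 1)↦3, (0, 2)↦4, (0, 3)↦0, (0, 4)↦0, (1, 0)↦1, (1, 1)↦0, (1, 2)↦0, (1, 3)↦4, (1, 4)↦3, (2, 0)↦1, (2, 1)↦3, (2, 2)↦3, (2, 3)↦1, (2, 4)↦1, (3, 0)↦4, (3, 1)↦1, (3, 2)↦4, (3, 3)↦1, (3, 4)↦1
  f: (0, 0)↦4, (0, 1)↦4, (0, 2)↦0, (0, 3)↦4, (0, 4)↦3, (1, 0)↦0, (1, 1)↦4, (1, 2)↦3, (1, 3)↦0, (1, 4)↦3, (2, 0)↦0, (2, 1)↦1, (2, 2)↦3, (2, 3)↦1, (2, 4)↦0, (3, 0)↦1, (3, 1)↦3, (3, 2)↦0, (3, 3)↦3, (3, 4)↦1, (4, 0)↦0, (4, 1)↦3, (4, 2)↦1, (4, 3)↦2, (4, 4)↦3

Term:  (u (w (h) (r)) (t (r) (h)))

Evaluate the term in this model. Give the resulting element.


value = 2

  h = 1
  r = 2
  (w (h) (r)) = w(1, 2) = 0
  r = 2
  h = 1
  (t (r) (h)) = t(2, 1) = 0
  (u (w (h) (r)) (t (r) (h))) = u(0, 0) = 2


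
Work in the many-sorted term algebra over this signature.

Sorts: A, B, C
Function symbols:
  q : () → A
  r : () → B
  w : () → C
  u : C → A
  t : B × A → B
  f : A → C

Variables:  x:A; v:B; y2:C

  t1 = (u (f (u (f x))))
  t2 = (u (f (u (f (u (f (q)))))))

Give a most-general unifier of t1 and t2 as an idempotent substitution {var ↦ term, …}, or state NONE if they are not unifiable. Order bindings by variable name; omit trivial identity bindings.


{x ↦ (u (f (q)))}


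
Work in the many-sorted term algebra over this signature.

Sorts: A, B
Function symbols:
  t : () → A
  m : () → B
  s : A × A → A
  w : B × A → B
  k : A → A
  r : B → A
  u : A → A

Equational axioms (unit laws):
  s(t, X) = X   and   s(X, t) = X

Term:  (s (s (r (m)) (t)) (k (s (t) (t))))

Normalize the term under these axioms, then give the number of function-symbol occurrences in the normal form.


size = 5

1. (s (s (r (m)) (t)) (k (s (t) (t))))  →  (s (r (m)) (k (s (t) (t))))
2. (s (r (m)) (k (s (t) (t))))  →  (s (r (m)) (k (t)))
normal form: (s (r (m)) (k (t)))


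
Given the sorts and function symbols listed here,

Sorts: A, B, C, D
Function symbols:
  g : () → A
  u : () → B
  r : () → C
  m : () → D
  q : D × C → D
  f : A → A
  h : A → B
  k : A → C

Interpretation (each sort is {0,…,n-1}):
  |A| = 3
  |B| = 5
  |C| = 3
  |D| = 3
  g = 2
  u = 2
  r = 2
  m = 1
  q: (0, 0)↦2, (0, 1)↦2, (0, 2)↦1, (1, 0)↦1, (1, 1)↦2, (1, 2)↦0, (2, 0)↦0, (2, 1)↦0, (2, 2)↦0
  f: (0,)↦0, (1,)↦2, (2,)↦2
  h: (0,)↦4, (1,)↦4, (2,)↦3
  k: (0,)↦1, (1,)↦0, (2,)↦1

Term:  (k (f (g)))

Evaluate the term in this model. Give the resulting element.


value = 1

  g = 2
  (f (g)) = f(2,) = 2
  (k (f (g))) = k(2,) = 1


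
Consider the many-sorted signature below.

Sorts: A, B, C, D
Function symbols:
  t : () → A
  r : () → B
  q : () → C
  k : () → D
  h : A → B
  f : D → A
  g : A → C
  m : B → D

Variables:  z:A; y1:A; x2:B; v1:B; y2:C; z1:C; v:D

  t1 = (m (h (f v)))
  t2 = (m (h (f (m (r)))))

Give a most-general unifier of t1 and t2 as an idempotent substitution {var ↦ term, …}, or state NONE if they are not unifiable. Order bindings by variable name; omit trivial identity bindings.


{v ↦ (m (r))}


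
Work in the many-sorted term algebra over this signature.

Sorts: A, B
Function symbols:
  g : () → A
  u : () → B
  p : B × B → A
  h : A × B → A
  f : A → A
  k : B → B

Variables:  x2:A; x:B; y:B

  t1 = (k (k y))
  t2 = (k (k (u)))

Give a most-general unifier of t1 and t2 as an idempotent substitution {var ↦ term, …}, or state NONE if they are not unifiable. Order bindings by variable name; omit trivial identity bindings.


{y ↦ (u)}


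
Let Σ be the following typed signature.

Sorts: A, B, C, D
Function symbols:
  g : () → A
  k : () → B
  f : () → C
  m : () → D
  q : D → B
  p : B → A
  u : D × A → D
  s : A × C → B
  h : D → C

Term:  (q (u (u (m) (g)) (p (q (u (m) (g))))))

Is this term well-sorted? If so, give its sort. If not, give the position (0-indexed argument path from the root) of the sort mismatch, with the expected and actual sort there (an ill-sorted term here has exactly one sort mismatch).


      (m) : D
      (g) : A
    (u (m) (g)) : D
          (m) : D
          (g) : A
        (u (m) (g)) : D
      (q (u (m) (g))) : B
    (p (q (u (m) (g)))) : A
  (u (u (m) (g)) (p (q (u (m) (g))))) : D
(q (u (u (m) (g)) (p (q (u (m) (g)))))) : B

well-sorted; sort = B


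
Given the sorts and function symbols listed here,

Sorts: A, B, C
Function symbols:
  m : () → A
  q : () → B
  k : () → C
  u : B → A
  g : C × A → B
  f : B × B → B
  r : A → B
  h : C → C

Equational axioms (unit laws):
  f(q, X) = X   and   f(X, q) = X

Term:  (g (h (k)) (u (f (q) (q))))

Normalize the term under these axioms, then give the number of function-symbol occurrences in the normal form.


size = 5

1. (g (h (k)) (u (f (q) (q))))  →  (g (h (k)) (u (q)))
normal form: (g (h (k)) (u (q)))


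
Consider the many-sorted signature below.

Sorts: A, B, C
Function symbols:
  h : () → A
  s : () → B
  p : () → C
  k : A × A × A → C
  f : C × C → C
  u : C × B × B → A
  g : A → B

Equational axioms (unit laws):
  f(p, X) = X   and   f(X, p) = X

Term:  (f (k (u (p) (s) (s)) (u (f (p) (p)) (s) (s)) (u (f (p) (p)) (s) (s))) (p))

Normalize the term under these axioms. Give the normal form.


normal form = (k (u (p) (s) (s)) (u (p) (s) (s)) (u (p) (s) (s)))

1. (f (k (u (p) (s) (s)) (u (f (p) (p)) (s) (s)) (u (f (p) (p)) (s) (s))) (p))  →  (k (u (p) (s) (s)) (u (f (p) (p)) (s) (s)) (u (f (p) (p)) (s) (s)))
2. (k (u (p) (s) (s)) (u (f (p) (p)) (s) (s)) (u (f (p) (p)) (s) (s)))  →  (k (u (p) (s) (s)) (u (p) (s) (s)) (u (f (p) (p)) (s) (s)))
3. (k (u (p) (s) (s)) (u (p) (s) (s)) (u (f (p) (p)) (s) (s)))  →  (k (u (p) (s) (s)) (u (p) (s) (s)) (u (p) (s) (s)))


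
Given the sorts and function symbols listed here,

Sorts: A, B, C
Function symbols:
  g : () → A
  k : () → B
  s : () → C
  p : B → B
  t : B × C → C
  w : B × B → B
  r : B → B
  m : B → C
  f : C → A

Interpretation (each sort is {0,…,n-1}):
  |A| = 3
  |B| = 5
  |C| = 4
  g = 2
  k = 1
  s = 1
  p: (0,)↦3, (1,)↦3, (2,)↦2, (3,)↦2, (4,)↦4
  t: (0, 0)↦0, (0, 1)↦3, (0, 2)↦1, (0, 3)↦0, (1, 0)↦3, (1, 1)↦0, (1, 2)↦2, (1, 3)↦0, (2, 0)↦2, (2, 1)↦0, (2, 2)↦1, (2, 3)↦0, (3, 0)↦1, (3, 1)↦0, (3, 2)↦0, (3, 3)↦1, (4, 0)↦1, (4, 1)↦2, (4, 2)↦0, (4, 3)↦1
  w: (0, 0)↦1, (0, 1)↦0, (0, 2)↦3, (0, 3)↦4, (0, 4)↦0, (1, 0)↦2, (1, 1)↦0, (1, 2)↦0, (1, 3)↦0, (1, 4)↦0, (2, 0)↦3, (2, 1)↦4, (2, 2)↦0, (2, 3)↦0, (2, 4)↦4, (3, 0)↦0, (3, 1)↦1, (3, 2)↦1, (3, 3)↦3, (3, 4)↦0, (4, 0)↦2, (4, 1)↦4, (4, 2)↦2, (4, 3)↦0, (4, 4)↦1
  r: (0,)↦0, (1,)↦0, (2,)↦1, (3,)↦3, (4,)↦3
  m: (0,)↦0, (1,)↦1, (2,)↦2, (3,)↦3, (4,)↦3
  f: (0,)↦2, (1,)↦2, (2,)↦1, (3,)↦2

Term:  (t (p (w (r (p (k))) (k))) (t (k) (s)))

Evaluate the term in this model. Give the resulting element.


  k = 1
  (p (k)) = p(1,) = 3
  (r (p (k))) = r(3,) = 3
  k = 1
  (w (r (p (k))) (k)) = w(3, 1) = 1
  (p (w (r (p (k))) (k))) = p(1,) = 3
  k = 1
  s = 1
  (t (k) (s)) = t(1, 1) = 0
  (t (p (w (r (p (k))) (k))) (t (k) (s))) = t(3, 0) = 1

value = 1


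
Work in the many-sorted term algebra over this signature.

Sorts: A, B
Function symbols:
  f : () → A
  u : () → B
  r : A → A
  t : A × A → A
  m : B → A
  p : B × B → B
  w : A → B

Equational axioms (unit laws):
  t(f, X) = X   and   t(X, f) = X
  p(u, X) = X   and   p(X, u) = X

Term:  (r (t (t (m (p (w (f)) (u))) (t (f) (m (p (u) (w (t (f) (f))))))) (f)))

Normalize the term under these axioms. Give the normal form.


normal form = (r (t (m (w (f))) (m (w (f)))))

1. (r (t (t (m (p (w (f)) (u))) (t (f) (m (p (u) (w (t (f) (f))))))) (f)))  →  (r (t (m (p (w (f)) (u))) (t (f) (m (p (u) (w (t (f) (f))))))))
2. (r (t (m (p (w (f)) (u))) (t (f) (m (p (u) (w (t (f) (f))))))))  →  (r (t (m (w (f))) (t (f) (m (p (u) (w (t (f) (f))))))))
3. (r (t (m (w (f))) (t (f) (m (p (u) (w (t (f) (f))))))))  →  (r (t (m (w (f))) (m (p (u) (w (t (f) (f)))))))
4. (r (t (m (w (f))) (m (p (u) (w (t (f) (f)))))))  →  (r (t (m (w (f))) (m (w (t (f) (f))))))
5. (r (t (m (w (f))) (m (w (t (f) (f))))))  →  (r (t (m (w (f))) (m (w (f)))))


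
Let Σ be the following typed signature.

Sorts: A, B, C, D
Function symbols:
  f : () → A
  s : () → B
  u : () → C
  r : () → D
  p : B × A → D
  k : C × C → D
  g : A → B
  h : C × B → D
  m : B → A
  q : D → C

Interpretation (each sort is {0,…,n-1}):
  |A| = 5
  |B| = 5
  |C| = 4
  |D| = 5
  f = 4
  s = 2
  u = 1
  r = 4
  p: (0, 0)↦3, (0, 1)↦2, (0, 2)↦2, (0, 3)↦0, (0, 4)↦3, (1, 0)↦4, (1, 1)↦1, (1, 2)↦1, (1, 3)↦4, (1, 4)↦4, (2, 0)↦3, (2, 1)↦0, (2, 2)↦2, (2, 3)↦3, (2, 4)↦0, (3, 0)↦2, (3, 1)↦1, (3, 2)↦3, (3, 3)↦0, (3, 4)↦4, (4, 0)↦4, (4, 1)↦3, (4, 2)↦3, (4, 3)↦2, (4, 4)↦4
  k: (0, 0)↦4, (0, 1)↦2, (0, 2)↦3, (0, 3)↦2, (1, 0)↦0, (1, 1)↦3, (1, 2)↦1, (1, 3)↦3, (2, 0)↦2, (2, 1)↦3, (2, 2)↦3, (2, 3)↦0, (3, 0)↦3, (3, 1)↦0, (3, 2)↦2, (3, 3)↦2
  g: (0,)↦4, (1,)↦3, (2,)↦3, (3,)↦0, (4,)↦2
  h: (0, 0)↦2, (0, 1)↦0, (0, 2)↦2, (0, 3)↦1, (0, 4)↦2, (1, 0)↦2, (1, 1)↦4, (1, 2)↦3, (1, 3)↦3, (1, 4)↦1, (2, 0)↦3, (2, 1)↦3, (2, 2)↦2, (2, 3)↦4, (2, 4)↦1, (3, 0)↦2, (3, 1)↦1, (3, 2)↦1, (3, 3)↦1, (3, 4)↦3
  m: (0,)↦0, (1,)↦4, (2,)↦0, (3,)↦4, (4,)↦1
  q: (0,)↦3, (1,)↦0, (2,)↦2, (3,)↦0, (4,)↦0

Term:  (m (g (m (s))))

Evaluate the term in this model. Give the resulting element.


  s = 2
  (m (s)) = m(2,) = 0
  (g (m (s))) = g(0,) = 4
  (m (g (m (s)))) = m(4,) = 1

value = 1


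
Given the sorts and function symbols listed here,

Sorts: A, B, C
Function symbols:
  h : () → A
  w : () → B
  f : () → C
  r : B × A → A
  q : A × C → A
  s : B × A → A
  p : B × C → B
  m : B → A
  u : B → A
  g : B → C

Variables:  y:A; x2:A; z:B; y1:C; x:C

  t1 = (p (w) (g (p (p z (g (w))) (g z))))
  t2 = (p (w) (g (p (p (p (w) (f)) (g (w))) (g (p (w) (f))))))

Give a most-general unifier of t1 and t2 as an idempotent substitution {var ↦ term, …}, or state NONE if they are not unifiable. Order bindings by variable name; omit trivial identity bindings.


{z ↦ (p (w) (f))}


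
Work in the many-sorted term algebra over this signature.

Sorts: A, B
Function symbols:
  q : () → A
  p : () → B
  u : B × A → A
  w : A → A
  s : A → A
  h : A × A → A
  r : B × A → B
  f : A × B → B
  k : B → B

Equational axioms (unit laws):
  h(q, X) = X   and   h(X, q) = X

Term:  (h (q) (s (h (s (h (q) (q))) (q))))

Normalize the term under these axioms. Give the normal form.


normal form = (s (s (q)))

1. (h (q) (s (h (s (h (q) (q))) (q))))  →  (s (h (s (h (q) (q))) (q)))
2. (s (h (s (h (q) (q))) (q)))  →  (s (s (h (q) (q))))
3. (s (s (h (q) (q))))  →  (s (s (q)))


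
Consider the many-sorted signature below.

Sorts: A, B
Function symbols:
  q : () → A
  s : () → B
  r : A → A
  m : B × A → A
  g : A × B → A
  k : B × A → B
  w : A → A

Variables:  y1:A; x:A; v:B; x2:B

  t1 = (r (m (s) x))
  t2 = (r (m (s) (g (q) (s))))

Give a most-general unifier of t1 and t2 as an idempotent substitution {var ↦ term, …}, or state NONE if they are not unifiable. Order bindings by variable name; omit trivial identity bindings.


{x ↦ (g (q) (s))}


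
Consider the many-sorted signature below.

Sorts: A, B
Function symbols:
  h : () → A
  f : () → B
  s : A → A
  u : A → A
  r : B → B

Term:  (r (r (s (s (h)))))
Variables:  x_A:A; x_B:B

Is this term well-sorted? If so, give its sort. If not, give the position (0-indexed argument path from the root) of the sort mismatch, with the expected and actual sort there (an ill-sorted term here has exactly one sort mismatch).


ill-sorted at position [0, 0]: expected B, got A

        (h) : A
      (s (h)) : A
    (s (s (h))) : A
  (r (s (s (h)))) : ✗ arg 0 at [0, 0] has sort A, expected B


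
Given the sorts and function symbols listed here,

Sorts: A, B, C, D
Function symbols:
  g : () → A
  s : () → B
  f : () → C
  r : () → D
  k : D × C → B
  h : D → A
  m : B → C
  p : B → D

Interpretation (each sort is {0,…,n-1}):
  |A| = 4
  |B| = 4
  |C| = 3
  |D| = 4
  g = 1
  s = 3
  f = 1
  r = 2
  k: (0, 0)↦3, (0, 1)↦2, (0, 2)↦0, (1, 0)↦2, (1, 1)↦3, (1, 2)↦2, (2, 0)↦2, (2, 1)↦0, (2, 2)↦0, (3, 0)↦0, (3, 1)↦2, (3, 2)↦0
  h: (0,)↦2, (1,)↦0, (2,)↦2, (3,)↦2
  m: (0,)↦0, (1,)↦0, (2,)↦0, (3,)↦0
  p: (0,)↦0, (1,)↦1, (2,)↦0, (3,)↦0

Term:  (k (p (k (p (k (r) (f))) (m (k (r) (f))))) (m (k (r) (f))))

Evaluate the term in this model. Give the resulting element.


value = 3

  r = 2
  f = 1
  (k (r) (f)) = k(2, 1) = 0
  (p (k (r) (f))) = p(0,) = 0
  r = 2
  f = 1
  (k (r) (f)) = k(2, 1) = 0
  (m (k (r) (f))) = m(0,) = 0
  (k (p (k (r) (f))) (m (k (r) (f)))) = k(0, 0) = 3
  (p (k (p (k (r) (f))) (m (k (r) (f))))) = p(3,) = 0
  r = 2
  f = 1
  (k (r) (f)) = k(2, 1) = 0
  (m (k (r) (f))) = m(0,) = 0
  (k (p (k (p (k (r) (f))) (m (k (r) (f))))) (m (k (r) (f)))) = k(0, 0) = 3


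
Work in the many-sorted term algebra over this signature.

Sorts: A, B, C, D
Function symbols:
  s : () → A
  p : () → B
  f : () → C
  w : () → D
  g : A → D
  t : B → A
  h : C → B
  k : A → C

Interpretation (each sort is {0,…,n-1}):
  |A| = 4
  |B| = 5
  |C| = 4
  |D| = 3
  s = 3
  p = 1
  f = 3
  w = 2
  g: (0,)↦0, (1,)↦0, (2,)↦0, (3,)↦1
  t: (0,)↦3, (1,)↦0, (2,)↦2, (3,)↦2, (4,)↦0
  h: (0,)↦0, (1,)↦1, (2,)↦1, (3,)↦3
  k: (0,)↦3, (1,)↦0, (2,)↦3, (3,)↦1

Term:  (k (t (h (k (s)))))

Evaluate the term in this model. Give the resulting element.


value = 3

  s = 3
  (k (s)) = k(3,) = 1
  (h (k (s))) = h(1,) = 1
  (t (h (k (s)))) = t(1,) = 0
  (k (t (h (k (s))))) = k(0,) = 3


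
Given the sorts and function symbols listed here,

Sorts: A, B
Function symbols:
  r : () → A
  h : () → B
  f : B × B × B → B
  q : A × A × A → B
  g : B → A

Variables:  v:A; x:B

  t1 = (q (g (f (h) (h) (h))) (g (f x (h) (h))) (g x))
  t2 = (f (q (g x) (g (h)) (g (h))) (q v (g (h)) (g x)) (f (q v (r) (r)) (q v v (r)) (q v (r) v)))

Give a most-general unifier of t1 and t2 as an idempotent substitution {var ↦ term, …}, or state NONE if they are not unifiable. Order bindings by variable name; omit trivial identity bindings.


NONE (not unifiable)

head clash or occurs-check failure — not unifiable


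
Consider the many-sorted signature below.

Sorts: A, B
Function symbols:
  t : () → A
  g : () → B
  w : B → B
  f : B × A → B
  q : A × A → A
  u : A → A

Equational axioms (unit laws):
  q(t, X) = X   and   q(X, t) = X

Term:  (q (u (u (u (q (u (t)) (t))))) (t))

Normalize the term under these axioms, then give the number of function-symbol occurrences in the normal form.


1. (q (u (u (u (q (u (t)) (t))))) (t))  →  (u (u (u (q (u (t)) (t)))))
2. (u (u (u (q (u (t)) (t)))))  →  (u (u (u (u (t)))))
normal form: (u (u (u (u (t)))))

size = 5


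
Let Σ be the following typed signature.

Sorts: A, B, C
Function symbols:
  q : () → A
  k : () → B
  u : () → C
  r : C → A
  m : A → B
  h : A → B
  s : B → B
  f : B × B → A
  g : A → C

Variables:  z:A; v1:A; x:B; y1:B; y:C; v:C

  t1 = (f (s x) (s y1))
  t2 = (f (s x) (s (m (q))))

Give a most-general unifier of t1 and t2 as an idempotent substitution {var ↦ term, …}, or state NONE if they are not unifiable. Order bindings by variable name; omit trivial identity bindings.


{y1 ↦ (m (q))}


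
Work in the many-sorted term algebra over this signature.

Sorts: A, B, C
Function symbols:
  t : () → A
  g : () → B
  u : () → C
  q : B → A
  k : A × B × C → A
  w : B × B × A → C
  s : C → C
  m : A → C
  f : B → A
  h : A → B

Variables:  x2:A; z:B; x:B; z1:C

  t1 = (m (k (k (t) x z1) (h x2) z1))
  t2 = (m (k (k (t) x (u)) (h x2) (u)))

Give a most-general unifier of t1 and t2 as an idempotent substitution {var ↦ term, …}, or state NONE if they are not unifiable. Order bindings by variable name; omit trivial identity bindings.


{z1 ↦ (u)}


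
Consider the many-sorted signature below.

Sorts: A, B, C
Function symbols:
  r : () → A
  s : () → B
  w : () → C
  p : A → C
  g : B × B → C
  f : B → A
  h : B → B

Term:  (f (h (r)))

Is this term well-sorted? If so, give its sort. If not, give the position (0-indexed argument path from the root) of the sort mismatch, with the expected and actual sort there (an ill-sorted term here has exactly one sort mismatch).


ill-sorted at position [0, 0]: expected B, got A

    (r) : A
  (h (r)) : ✗ arg 0 at [0, 0] has sort A, expected B


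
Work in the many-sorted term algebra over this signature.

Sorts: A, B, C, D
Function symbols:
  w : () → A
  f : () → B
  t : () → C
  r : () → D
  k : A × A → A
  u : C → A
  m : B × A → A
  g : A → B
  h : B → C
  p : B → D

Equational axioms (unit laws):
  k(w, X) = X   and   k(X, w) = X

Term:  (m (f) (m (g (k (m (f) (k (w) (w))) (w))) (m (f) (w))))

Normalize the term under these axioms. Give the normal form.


normal form = (m (f) (m (g (m (f) (w))) (m (f) (w))))

1. (m (f) (m (g (k (m (f) (k (w) (w))) (w))) (m (f) (w))))  →  (m (f) (m (g (m (f) (k (w) (w)))) (m (f) (w))))
2. (m (f) (m (g (m (f) (k (w) (w)))) (m (f) (w))))  →  (m (f) (m (g (m (f) (w))) (m (f) (w))))


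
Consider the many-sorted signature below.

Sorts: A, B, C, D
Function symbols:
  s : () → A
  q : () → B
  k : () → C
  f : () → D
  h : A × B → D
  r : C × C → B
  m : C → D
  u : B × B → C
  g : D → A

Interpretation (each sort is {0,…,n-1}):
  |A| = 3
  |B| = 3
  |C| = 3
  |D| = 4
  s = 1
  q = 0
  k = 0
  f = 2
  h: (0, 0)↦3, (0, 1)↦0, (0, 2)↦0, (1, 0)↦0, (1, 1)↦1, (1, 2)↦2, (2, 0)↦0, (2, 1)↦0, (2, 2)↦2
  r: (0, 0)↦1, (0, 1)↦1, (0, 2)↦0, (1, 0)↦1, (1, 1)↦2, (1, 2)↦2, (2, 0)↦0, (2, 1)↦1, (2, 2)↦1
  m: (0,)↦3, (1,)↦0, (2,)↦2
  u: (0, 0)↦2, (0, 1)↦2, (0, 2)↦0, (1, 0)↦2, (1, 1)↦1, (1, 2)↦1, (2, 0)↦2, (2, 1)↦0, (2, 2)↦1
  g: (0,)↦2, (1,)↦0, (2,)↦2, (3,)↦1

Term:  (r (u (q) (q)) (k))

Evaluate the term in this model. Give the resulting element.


  q = 0
  q = 0
  (u (q) (q)) = u(0, 0) = 2
  k = 0
  (r (u (q) (q)) (k)) = r(2, 0) = 0

value = 0


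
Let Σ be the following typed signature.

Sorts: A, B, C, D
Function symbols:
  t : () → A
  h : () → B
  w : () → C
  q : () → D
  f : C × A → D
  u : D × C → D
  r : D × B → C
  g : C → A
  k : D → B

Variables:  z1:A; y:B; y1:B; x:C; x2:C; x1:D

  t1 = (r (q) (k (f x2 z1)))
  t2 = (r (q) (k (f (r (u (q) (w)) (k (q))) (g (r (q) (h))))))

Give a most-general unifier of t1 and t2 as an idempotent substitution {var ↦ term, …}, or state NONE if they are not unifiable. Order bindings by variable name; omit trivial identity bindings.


{x2 ↦ (r (u (q) (w)) (k (q))), z1 ↦ (g (r (q) (h)))}


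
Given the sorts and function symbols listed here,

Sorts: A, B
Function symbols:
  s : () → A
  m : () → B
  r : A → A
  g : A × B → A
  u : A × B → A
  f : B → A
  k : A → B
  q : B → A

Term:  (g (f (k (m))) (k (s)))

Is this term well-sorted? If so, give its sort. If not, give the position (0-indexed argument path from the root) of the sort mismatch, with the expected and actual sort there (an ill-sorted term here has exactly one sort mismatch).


ill-sorted at position [0, 0, 0]: expected A, got B

      (m) : B
    (k (m)) : ✗ arg 0 at [0, 0, 0] has sort B, expected A
    (s) : A
  (k (s)) : B


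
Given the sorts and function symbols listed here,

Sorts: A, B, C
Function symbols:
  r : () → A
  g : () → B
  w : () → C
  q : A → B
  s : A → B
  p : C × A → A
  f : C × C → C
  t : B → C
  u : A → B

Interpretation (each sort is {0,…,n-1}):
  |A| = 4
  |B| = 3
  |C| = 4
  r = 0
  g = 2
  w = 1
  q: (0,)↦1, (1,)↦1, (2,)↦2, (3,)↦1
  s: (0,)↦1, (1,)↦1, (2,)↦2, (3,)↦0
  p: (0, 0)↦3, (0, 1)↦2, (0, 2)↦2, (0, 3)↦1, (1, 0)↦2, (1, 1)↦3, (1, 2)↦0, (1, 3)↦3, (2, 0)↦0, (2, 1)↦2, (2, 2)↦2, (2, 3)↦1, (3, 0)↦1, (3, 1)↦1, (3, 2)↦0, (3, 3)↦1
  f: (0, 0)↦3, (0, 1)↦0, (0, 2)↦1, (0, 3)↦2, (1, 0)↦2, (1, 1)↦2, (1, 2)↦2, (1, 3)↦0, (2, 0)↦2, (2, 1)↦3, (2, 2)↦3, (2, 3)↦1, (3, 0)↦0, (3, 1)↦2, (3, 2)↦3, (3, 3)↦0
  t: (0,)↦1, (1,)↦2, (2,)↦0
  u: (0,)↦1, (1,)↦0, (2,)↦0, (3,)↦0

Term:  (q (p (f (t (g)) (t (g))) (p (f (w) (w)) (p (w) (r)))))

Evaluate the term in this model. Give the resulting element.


value = 1

  g = 2
  (t (g)) = t(2,) = 0
  g = 2
  (t (g)) = t(2,) = 0
  (f (t (g)) (t (g))) = f(0, 0) = 3
  w = 1
  w = 1
  (f (w) (w)) = f(1, 1) = 2
  w = 1
  r = 0
  (p (w) (r)) = p(1, 0) = 2
  (p (f (w) (w)) (p (w) (r))) = p(2, 2) = 2
  (p (f (t (g)) (t (g))) (p (f (w) (w)) (p (w) (r)))) = p(3, 2) = 0
  (q (p (f (t (g)) (t (g))) (p (f (w) (w)) (p (w) (r))))) = q(0,) = 1


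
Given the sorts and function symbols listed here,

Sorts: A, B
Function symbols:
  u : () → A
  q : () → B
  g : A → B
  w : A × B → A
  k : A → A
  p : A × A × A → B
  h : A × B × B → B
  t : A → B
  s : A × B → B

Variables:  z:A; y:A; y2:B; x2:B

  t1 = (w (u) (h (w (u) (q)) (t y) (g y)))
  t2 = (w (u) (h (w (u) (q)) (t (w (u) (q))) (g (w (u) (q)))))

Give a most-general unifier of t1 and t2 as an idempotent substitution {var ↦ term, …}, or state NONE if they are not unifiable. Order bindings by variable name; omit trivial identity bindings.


{y ↦ (w (u) (q))}


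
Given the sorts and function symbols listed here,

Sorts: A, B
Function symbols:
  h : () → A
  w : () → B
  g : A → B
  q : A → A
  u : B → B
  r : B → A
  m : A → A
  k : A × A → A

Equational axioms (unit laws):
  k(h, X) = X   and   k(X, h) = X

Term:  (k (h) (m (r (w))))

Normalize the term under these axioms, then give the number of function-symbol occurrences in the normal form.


size = 3

1. (k (h) (m (r (w))))  →  (m (r (w)))
normal form: (m (r (w)))


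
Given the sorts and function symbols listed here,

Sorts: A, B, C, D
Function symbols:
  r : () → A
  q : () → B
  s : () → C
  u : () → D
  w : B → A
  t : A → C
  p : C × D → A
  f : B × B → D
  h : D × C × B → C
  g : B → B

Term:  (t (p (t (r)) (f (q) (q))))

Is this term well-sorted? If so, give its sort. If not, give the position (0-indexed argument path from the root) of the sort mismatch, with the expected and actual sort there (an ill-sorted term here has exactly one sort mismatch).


well-sorted; sort = C

      (r) : A
    (t (r)) : C
      (q) : B
      (q) : B
    (f (q) (q)) : D
  (p (t (r)) (f (q) (q))) : A
(t (p (t (r)) (f (q) (q)))) : C


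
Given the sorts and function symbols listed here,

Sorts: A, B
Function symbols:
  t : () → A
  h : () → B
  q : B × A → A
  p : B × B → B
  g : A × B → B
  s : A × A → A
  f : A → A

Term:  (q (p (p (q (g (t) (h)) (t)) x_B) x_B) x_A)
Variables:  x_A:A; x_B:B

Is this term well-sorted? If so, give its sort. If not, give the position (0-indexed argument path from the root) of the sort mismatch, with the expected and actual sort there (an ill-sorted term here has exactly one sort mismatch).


          (t) : A
          (h) : B
        (g (t) (h)) : B
        (t) : A
      (q (g (t) (h)) (t)) : A
      x_B : B
    (p (q (g (t) (h)) (t)) x_B) : ✗ arg 0 at [0, 0, 0] has sort A, expected B
    x_B : B
  x_A : A

ill-sorted at position [0, 0, 0]: expected B, got A


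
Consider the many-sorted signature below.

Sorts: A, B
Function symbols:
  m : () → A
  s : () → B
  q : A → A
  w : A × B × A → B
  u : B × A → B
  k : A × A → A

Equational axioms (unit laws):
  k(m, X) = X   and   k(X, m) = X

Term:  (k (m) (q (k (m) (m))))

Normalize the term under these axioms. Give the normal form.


1. (k (m) (q (k (m) (m))))  →  (q (k (m) (m)))
2. (q (k (m) (m)))  →  (q (m))

normal form = (q (m))


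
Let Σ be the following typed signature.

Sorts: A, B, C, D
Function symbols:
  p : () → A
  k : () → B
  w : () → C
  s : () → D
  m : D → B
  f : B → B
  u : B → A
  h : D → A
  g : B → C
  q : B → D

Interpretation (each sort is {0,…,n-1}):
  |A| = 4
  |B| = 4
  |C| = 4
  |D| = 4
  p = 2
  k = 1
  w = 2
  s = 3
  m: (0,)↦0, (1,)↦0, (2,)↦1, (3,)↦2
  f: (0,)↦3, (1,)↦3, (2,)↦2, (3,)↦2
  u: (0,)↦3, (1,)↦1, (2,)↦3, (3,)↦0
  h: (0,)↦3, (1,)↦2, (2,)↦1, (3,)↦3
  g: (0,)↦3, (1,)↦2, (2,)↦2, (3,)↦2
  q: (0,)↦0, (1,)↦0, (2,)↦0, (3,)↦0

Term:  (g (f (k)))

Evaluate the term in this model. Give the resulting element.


  k = 1
  (f (k)) = f(1,) = 3
  (g (f (k))) = g(3,) = 2

value = 2


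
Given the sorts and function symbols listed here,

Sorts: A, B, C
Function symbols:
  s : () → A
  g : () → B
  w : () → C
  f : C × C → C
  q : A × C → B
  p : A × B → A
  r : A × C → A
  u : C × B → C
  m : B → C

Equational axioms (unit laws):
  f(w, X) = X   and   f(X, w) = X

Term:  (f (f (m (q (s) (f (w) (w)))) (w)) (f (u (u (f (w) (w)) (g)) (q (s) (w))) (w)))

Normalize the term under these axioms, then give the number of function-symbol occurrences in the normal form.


1. (f (f (m (q (s) (f (w) (w)))) (w)) (f (u (u (f (w) (w)) (g)) (q (s) (w))) (w)))  →  (f (m (q (s) (f (w) (w)))) (f (u (u (f (w) (w)) (g)) (q (s) (w))) (w)))
2. (f (m (q (s) (f (w) (w)))) (f (u (u (f (w) (w)) (g)) (q (s) (w))) (w)))  →  (f (m (q (s) (w))) (f (u (u (f (w) (w)) (g)) (q (s) (w))) (w)))
3. (f (m (q (s) (w))) (f (u (u (f (w) (w)) (g)) (q (s) (w))) (w)))  →  (f (m (q (s) (w))) (u (u (f (w) (w)) (g)) (q (s) (w))))
4. (f (m (q (s) (w))) (u (u (f (w) (w)) (g)) (q (s) (w))))  →  (f (m (q (s) (w))) (u (u (w) (g)) (q (s) (w))))
normal form: (f (m (q (s) (w))) (u (u (w) (g)) (q (s) (w))))

size = 12


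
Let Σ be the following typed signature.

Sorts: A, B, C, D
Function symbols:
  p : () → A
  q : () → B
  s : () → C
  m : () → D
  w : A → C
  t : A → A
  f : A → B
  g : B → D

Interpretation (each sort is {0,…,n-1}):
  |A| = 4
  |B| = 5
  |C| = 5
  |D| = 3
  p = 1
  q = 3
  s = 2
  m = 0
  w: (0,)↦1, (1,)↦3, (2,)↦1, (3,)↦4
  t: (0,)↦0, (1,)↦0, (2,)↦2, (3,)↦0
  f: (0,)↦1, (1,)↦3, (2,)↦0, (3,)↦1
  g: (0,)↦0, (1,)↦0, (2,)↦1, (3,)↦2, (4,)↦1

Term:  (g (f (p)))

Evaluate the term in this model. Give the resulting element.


value = 2

  p = 1
  (f (p)) = f(1,) = 3
  (g (f (p))) = g(3,) = 2


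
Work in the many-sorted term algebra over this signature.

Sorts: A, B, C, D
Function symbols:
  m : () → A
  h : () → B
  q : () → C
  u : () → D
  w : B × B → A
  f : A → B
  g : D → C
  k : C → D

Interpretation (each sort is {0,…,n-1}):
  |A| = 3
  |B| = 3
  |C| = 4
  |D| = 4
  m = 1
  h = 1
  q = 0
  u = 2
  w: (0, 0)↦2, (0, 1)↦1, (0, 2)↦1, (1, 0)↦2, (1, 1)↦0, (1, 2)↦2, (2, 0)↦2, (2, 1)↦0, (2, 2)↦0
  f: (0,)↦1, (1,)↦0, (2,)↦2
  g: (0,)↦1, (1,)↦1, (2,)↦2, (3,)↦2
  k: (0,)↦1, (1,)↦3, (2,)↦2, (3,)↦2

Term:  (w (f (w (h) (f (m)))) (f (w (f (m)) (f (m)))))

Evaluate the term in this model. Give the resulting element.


  h = 1
  m = 1
  (f (m)) = f(1,) = 0
  (w (h) (f (m))) = w(1, 0) = 2
  (f (w (h) (f (m)))) = f(2,) = 2
  m = 1
  (f (m)) = f(1,) = 0
  m = 1
  (f (m)) = f(1,) = 0
  (w (f (m)) (f (m))) = w(0, 0) = 2
  (f (w (f (m)) (f (m)))) = f(2,) = 2
  (w (f (w (h) (f (m)))) (f (w (f (m)) (f (m))))) = w(2, 2) = 0

value = 0


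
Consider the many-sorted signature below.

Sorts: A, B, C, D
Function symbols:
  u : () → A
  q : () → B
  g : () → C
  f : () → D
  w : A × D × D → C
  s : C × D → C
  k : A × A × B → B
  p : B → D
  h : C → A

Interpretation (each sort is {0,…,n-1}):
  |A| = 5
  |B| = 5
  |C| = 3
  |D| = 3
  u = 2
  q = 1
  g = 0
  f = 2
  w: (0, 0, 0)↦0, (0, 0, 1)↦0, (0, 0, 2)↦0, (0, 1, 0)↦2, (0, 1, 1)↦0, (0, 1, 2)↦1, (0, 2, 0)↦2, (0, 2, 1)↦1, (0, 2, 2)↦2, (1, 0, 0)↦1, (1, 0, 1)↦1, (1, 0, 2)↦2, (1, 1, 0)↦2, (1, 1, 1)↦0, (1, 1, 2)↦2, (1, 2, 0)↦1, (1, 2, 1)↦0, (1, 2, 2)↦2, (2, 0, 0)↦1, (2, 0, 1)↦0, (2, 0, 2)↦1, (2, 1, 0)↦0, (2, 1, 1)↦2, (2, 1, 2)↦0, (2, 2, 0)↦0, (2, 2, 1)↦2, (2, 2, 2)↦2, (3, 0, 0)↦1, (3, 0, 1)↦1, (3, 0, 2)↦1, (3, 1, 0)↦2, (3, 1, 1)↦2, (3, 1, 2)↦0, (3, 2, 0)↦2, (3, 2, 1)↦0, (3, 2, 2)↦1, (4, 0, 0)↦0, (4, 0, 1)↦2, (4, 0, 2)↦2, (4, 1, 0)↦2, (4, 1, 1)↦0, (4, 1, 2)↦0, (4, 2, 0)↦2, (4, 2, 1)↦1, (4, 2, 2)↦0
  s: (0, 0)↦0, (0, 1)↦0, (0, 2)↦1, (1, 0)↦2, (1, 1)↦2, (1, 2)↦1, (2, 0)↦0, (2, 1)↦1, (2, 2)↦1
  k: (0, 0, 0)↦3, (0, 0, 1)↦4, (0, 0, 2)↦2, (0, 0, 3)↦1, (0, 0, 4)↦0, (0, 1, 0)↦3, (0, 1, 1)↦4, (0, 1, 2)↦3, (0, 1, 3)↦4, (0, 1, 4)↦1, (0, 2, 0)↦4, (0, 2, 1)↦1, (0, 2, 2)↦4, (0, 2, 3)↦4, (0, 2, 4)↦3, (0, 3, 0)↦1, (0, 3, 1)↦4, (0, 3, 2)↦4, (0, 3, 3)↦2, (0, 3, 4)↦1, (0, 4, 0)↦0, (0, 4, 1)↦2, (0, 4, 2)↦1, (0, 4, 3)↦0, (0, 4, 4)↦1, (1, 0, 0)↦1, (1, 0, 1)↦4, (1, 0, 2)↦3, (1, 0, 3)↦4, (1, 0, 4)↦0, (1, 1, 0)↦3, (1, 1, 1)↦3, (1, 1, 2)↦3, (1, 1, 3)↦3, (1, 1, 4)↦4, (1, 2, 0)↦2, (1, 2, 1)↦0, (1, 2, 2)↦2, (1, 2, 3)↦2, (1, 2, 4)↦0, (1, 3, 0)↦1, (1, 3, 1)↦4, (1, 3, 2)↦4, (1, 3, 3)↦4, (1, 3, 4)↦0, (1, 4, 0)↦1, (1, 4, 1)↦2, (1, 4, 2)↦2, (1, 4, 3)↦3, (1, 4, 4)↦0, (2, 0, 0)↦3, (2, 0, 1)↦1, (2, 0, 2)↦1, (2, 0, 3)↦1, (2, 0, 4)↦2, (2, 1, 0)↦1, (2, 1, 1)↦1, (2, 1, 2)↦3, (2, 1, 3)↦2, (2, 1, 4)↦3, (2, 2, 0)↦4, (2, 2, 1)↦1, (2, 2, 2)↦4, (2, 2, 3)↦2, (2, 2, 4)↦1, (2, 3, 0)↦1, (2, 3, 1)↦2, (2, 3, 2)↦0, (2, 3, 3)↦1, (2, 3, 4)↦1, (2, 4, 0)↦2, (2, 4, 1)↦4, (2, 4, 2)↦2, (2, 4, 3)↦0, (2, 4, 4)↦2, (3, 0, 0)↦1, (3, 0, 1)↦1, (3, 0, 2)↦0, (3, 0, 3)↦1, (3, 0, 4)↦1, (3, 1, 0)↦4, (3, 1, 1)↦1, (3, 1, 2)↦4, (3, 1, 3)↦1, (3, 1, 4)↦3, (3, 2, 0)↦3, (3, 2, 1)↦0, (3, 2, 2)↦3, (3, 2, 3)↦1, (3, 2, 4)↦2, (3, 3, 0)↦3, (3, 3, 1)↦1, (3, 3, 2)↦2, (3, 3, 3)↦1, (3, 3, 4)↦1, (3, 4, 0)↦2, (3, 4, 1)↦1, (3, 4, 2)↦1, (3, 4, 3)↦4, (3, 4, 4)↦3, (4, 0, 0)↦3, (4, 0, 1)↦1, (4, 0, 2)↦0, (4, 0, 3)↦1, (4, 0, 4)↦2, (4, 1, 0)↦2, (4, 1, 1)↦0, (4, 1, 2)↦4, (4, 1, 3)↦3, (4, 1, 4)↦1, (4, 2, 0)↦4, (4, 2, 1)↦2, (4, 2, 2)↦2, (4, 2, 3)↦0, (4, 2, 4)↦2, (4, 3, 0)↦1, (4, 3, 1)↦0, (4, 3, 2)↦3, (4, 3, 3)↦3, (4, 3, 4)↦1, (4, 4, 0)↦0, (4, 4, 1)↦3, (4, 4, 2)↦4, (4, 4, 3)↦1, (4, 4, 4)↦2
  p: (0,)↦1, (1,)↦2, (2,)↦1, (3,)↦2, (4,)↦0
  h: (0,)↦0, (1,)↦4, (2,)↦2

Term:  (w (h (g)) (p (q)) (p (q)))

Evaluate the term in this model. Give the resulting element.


value = 2

  g = 0
  (h (g)) = h(0,) = 0
  q = 1
  (p (q)) = p(1,) = 2
  q = 1
  (p (q)) = p(1,) = 2
  (w (h (g)) (p (q)) (p (q))) = w(0, 2, 2) = 2


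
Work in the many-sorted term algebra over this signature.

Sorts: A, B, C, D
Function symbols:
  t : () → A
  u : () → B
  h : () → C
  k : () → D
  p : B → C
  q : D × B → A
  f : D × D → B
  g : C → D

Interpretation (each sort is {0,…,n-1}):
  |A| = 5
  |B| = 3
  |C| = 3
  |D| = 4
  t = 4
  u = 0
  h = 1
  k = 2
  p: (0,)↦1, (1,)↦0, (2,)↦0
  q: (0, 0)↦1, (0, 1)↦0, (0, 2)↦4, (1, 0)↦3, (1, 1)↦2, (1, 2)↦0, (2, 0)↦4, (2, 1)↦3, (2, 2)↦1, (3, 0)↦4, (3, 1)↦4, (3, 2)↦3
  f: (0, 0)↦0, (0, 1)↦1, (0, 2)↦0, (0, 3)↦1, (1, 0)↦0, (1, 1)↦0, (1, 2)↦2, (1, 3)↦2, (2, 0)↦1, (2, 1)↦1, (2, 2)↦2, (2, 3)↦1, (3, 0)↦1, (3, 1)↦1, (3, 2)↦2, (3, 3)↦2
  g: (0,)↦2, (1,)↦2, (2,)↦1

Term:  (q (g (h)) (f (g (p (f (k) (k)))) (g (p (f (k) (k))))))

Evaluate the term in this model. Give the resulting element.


value = 1

  h = 1
  (g (h)) = g(1,) = 2
  k = 2
  k = 2
  (f (k) (k)) = f(2, 2) = 2
  (p (f (k) (k))) = p(2,) = 0
  (g (p (f (k) (k)))) = g(0,) = 2
  k = 2
  k = 2
  (f (k) (k)) = f(2, 2) = 2
  (p (f (k) (k))) = p(2,) = 0
  (g (p (f (k) (k)))) = g(0,) = 2
  (f (g (p (f (k) (k)))) (g (p (f (k) (k))))) = f(2, 2) = 2
  (q (g (h)) (f (g (p (f (k) (k)))) (g (p (f (k) (k)))))) = q(2, 2) = 1


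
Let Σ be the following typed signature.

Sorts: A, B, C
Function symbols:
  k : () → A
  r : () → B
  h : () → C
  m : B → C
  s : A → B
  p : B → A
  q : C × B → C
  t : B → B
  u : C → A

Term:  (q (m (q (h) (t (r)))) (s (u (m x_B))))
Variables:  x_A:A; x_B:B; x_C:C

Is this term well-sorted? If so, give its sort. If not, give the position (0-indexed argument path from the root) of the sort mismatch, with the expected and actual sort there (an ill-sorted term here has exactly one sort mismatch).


      (h) : C
        (r) : B
      (t (r)) : B
    (q (h) (t (r))) : C
  (m (q (h) (t (r)))) : ✗ arg 0 at [0, 0] has sort C, expected B
        x_B : B
      (m x_B) : C
    (u (m x_B)) : A
  (s (u (m x_B))) : B

ill-sorted at position [0, 0]: expected B, got C


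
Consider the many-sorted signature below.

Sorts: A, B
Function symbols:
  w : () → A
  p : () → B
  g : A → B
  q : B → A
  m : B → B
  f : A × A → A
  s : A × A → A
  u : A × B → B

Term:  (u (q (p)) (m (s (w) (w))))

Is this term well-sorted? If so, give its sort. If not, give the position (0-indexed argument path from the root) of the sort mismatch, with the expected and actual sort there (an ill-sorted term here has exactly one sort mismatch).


ill-sorted at position [1, 0]: expected B, got A

    (p) : B
  (q (p)) : A
      (w) : A
      (w) : A
    (s (w) (w)) : A
  (m (s (w) (w))) : ✗ arg 0 at [1, 0] has sort A, expected B


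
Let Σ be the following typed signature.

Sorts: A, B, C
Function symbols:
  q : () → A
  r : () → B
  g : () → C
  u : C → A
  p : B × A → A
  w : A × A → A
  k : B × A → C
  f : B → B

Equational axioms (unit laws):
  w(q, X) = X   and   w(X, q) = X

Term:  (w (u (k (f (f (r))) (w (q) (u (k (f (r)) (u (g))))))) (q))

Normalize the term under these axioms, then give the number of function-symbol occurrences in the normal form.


size = 11

1. (w (u (k (f (f (r))) (w (q) (u (k (f (r)) (u (g))))))) (q))  →  (u (k (f (f (r))) (w (q) (u (k (f (r)) (u (g)))))))
2. (u (k (f (f (r))) (w (q) (u (k (f (r)) (u (g)))))))  →  (u (k (f (f (r))) (u (k (f (r)) (u (g))))))
normal form: (u (k (f (f (r))) (u (k (f (r)) (u (g))))))


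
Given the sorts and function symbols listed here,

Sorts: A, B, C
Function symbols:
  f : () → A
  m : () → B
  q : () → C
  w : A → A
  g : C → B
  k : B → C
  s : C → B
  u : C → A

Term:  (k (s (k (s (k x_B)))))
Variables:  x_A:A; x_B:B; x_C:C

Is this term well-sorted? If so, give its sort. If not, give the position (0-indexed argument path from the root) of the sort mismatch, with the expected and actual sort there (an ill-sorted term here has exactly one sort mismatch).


          x_B : B
        (k x_B) : C
      (s (k x_B)) : B
    (k (s (k x_B))) : C
  (s (k (s (k x_B)))) : B
(k (s (k (s (k x_B))))) : C

well-sorted; sort = C


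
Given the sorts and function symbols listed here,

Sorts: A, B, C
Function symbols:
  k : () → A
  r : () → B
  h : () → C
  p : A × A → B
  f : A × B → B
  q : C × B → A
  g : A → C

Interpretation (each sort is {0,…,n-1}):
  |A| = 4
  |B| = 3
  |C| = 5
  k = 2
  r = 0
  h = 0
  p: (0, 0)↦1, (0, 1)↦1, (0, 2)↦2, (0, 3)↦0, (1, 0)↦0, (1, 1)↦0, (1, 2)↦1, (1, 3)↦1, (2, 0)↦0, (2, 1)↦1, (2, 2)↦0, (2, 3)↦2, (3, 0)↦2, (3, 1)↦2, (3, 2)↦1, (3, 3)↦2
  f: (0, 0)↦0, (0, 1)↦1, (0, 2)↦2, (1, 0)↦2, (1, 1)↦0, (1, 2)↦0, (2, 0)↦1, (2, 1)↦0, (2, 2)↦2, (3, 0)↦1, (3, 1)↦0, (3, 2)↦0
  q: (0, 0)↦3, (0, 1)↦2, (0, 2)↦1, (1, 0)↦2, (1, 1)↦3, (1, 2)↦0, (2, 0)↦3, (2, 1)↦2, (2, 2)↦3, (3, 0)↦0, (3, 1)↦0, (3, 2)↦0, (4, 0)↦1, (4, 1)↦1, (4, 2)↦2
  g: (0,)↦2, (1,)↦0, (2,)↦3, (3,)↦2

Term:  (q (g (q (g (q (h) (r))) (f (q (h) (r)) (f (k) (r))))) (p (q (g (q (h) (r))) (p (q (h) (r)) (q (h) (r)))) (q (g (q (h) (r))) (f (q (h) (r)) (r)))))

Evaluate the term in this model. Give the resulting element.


value = 2

  h = 0
  r = 0
  (q (h) (r)) = q(0, 0) = 3
  (g (q (h) (r))) = g(3,) = 2
  h = 0
  r = 0
  (q (h) (r)) = q(0, 0) = 3
  k = 2
  r = 0
  (f (k) (r)) = f(2, 0) = 1
  (f (q (h) (r)) (f (k) (r))) = f(3, 1) = 0
  (q (g (q (h) (r))) (f (q (h) (r)) (f (k) (r)))) = q(2, 0) = 3
  (g (q (g (q (h) (r))) (f (q (h) (r)) (f (k) (r))))) = g(3,) = 2
  h = 0
  r = 0
  (q (h) (r)) = q(0, 0) = 3
  (g (q (h) (r))) = g(3,) = 2
  h = 0
  r = 0
  (q (h) (r)) = q(0, 0) = 3
  h = 0
  r = 0
  (q (h) (r)) = q(0, 0) = 3
  (p (q (h) (r)) (q (h) (r))) = p(3, 3) = 2
  (q (g (q (h) (r))) (p (q (h) (r)) (q (h) (r)))) = q(2, 2) = 3
  h = 0
  r = 0
  (q (h) (r)) = q(0, 0) = 3
  (g (q (h) (r))) = g(3,) = 2
  h = 0
  r = 0
  (q (h) (r)) = q(0, 0) = 3
  r = 0
  (f (q (h) (r)) (r)) = f(3, 0) = 1
  (q (g (q (h) (r))) (f (q (h) (r)) (r))) = q(2, 1) = 2
  (p (q (g (q (h) (r))) (p (q (h) (r)) (q (h) (r)))) (q (g (q (h) (r))) (f (q (h) (r)) (r)))) = p(3, 2) = 1
  (q (g (q (g (q (h) (r))) (f (q (h) (r)) (f (k) (r))))) (p (q (g (q (h) (r))) (p (q (h) (r)) (q (h) (r)))) (q (g (q (h) (r))) (f (q (h) (r)) (r))))) = q(2, 1) = 2


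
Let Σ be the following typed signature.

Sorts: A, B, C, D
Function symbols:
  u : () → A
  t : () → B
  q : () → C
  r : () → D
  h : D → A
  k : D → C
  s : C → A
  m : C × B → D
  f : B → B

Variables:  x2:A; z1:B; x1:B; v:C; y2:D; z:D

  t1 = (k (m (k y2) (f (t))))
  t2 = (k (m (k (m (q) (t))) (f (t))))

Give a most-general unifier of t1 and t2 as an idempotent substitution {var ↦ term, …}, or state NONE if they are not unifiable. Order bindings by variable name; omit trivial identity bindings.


{y2 ↦ (m (q) (t))}


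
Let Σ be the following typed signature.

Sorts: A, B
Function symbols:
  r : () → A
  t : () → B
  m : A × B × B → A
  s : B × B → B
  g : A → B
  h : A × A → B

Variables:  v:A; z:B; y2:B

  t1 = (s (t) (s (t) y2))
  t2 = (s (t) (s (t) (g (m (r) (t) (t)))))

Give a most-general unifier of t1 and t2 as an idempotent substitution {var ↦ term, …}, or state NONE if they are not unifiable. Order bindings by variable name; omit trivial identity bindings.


{y2 ↦ (g (m (r) (t) (t)))}


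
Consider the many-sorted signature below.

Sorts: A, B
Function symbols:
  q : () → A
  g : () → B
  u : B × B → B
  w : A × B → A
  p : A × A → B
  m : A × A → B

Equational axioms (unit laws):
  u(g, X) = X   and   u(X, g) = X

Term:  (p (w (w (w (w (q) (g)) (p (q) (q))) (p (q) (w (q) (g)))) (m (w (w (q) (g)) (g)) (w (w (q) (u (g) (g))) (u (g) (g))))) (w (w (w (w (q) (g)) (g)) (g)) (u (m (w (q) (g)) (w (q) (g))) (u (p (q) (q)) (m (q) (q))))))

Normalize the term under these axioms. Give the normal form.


1. (p (w (w (w (w (q) (g)) (p (q) (q))) (p (q) (w (q) (g)))) (m (w (w (q) (g)) (g)) (w (w (q) (u (g) (g))) (u (g) (g))))) (w (w (w (w (q) (g)) (g)) (g)) (u (m (w (q) (g)) (w (q) (g))) (u (p (q) (q)) (m (q) (q))))))  →  (p (w (w (w (w (q) (g)) (p (q) (q))) (p (q) (w (q) (g)))) (m (w (w (q) (g)) (g)) (w (w (q) (g)) (u (g) (g))))) (w (w (w (w (q) (g)) (g)) (g)) (u (m (w (q) (g)) (w (q) (g))) (u (p (q) (q)) (m (q) (q))))))
2. (p (w (w (w (w (q) (g)) (p (q) (q))) (p (q) (w (q) (g)))) (m (w (w (q) (g)) (g)) (w (w (q) (g)) (u (g) (g))))) (w (w (w (w (q) (g)) (g)) (g)) (u (m (w (q) (g)) (w (q) (g))) (u (p (q) (q)) (m (q) (q))))))  →  (p (w (w (w (w (q) (g)) (p (q) (q))) (p (q) (w (q) (g)))) (m (w (w (q) (g)) (g)) (w (w (q) (g)) (g)))) (w (w (w (w (q) (g)) (g)) (g)) (u (m (w (q) (g)) (w (q) (g))) (u (p (q) (q)) (m (q) (q))))))

normal form = (p (w (w (w (w (q) (g)) (p (q) (q))) (p (q) (w (q) (g)))) (m (w (w (q) (g)) (g)) (w (w (q) (g)) (g)))) (w (w (w (w (q) (g)) (g)) (g)) (u (m (w (q) (g)) (w (q) (g))) (u (p (q) (q)) (m (q) (q))))))
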